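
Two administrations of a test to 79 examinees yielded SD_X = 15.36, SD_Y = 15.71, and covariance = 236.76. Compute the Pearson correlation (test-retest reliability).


r = cov(X,Y) / (SD_X * SD_Y)
r = 236.76 / (15.36 * 15.71)
r = 236.76 / 241.3056
r = 0.9812

0.9812


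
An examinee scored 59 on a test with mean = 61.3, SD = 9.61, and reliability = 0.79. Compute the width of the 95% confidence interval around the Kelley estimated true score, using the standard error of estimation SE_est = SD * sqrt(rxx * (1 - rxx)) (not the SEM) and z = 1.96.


True score estimate = 0.79*59 + 0.21*61.3 = 59.483
SE_est = SD * sqrt(rxx * (1 - rxx)) = 9.61 * sqrt(0.79 * 0.21) = 9.61 * sqrt(0.1659) = 3.914232
CI = T_est +/- z * SE_est, so width = 2 * z * SE_est = 2 * 1.96 * 3.914232
Width = 15.3438

15.3438


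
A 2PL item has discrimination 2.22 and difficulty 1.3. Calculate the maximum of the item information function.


For 2PL, max info at theta = b = 1.3
I_max = a^2 / 4 = 2.22^2 / 4
= 4.9284 / 4
I_max = 1.2321

1.2321


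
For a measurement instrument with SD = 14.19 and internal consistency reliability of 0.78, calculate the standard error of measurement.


SEM = SD * sqrt(1 - rxx)
SEM = 14.19 * sqrt(1 - 0.78)
SEM = 14.19 * sqrt(0.22) = 14.19 * 0.469042
SEM = 6.6557

6.6557


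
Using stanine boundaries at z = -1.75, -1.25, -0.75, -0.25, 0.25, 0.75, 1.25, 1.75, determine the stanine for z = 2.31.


Stanine boundaries: [-1.75, -1.25, -0.75, -0.25, 0.25, 0.75, 1.25, 1.75]
z = 2.31
Check each boundary:
  z >= -1.75 -> could be stanine 2
  z >= -1.25 -> could be stanine 3
  z >= -0.75 -> could be stanine 4
  z >= -0.25 -> could be stanine 5
  z >= 0.25 -> could be stanine 6
  z >= 0.75 -> could be stanine 7
  z >= 1.25 -> could be stanine 8
  z >= 1.75 -> could be stanine 9
Highest qualifying boundary gives stanine = 9

9


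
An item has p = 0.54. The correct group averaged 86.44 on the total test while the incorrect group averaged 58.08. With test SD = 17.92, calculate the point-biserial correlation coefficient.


q = 1 - p = 0.46
rpb = ((M1 - M0) / SD) * sqrt(p * q)
rpb = ((86.44 - 58.08) / 17.92) * sqrt(0.54 * 0.46)
rpb = 0.7888

0.7888


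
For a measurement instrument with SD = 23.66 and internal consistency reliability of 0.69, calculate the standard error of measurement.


SEM = SD * sqrt(1 - rxx)
SEM = 23.66 * sqrt(1 - 0.69)
SEM = 23.66 * sqrt(0.31) = 23.66 * 0.556776
SEM = 13.1733

13.1733


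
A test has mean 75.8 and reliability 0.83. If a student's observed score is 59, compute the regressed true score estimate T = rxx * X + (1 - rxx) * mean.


T_est = rxx * X + (1 - rxx) * mean
T_est = 0.83 * 59 + 0.17 * 75.8
T_est = 48.97 + 12.886
T_est = 61.856

61.856


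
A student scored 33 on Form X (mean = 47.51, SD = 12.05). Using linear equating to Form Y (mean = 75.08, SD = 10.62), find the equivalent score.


slope = SD_Y / SD_X = 10.62 / 12.05 ~ 0.8813
intercept = mean_Y - slope * mean_X = 75.08 - (10.62 / 12.05) * 47.51 ~ 33.2081
Y = slope * X + intercept. To avoid rounding drift from the rounded slope/intercept, evaluate the equivalent form Y = mean_Y + SD_Y * (X - mean_X) / SD_X at full precision:
Y = 75.08 + 10.62 * (33 - 47.51) / 12.05
Y = 75.08 - 10.62 * 14.51 / 12.05
Y = 75.08 - 154.0962 / 12.05
Y = 75.08 - 12.7881
Y = 62.2919

62.2919


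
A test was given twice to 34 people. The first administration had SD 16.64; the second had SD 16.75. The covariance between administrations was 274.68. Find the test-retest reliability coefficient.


r = cov(X,Y) / (SD_X * SD_Y)
r = 274.68 / (16.64 * 16.75)
r = 274.68 / 278.72
r = 0.9855

0.9855


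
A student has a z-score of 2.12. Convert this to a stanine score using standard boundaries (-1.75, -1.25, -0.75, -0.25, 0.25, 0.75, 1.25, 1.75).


Stanine boundaries: [-1.75, -1.25, -0.75, -0.25, 0.25, 0.75, 1.25, 1.75]
z = 2.12
Check each boundary:
  z >= -1.75 -> could be stanine 2
  z >= -1.25 -> could be stanine 3
  z >= -0.75 -> could be stanine 4
  z >= -0.25 -> could be stanine 5
  z >= 0.25 -> could be stanine 6
  z >= 0.75 -> could be stanine 7
  z >= 1.25 -> could be stanine 8
  z >= 1.75 -> could be stanine 9
Highest qualifying boundary gives stanine = 9

9


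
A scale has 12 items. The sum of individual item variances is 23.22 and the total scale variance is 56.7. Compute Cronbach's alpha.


alpha = (k/(k-1)) * (1 - sum(si^2)/s_total^2)
= (12/11) * (1 - 23.22/56.7)
alpha = 0.6442

0.6442


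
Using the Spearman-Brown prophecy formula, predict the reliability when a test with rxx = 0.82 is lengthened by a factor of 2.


r_new = (n * rxx) / (1 + (n-1) * rxx)
r_new = (2 * 0.82) / (1 + 1 * 0.82)
r_new = 1.64 / 1.82
r_new = 0.9011

0.9011


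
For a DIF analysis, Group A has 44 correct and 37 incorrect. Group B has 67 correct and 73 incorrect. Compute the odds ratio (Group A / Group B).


Odds_A = 44/37 = 1.1892
Odds_B = 67/73 = 0.9178
OR = Odds_A / Odds_B = 1.1892 / 0.9178
Exactly, OR = (44 * 73) / (37 * 67) = 3212 / 2479
OR = 1.2957

1.2957


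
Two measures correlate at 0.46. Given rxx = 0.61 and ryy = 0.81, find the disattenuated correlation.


r_corrected = rxy / sqrt(rxx * ryy)
= 0.46 / sqrt(0.61 * 0.81)
= 0.46 / sqrt(0.4941)
= 0.46 / 0.702922
r_corrected = 0.6544

0.6544


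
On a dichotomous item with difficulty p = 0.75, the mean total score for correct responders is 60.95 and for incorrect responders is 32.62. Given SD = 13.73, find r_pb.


q = 1 - p = 0.25
rpb = ((M1 - M0) / SD) * sqrt(p * q)
rpb = ((60.95 - 32.62) / 13.73) * sqrt(0.75 * 0.25)
rpb = 0.8935

0.8935


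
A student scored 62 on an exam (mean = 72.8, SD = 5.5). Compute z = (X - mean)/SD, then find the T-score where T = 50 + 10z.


z = (X - mean) / SD = (62 - 72.8) / 5.5
z = -10.8 / 5.5
z = -1.9636
T-score = T = 50 + 10z
Carry z at full precision (z = -10.8 / 5.5) into the conversion:
T-score = 50 + 10 * (-10.8 / 5.5) = 50 + -108 / 5.5
T-score = 50 + -19.6364
T-score = 30.3636

30.3636


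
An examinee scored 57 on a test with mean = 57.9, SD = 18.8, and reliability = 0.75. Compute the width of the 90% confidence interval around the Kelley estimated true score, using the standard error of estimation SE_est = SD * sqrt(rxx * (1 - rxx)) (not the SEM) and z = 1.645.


True score estimate = 0.75*57 + 0.25*57.9 = 57.225
SE_est = SD * sqrt(rxx * (1 - rxx)) = 18.8 * sqrt(0.75 * 0.25) = 18.8 * sqrt(0.1875) = 8.140639
CI = T_est +/- z * SE_est, so width = 2 * z * SE_est = 2 * 1.645 * 8.140639
Width = 26.7827

26.7827


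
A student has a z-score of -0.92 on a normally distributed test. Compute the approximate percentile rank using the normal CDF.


CDF(z) = 0.5 * (1 + erf(z/sqrt(2)))
erf(-0.6505) = -0.6424
CDF = 0.1788
Percentile rank = 0.1788 * 100 = 17.88

17.88


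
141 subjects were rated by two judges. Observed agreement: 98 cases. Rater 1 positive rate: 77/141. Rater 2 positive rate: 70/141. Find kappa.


P_o = 98/141 = 0.695035
P_e = (77*70 + 64*71) / 19881 = 0.499673
kappa = (P_o - P_e) / (1 - P_e)
kappa = (0.695035 - 0.499673) / (1 - 0.499673)
kappa = 0.3905

0.3905


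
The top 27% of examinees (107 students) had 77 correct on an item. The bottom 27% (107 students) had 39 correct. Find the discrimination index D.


p_upper = 77/107 = 0.7196
p_lower = 39/107 = 0.3645
D = 0.7196 - 0.3645 = 0.3551

0.3551


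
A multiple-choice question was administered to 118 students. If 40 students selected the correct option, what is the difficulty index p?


Item difficulty p = number correct / total examinees
p = 40 / 118
p = 0.339

0.339


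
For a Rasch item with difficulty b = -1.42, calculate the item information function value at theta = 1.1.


P = 1/(1+exp(-(1.1--1.42))) = 0.9255
I = P*(1-P) = 0.9255 * 0.0745
I = 0.0689

0.0689


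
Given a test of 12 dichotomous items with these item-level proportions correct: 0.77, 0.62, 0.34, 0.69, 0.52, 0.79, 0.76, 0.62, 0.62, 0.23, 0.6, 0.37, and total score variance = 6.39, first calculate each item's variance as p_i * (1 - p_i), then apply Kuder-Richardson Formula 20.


For each item, compute p_i * q_i:
  Item 1: 0.77 * 0.23 = 0.1771
  Item 2: 0.62 * 0.38 = 0.2356
  Item 3: 0.34 * 0.66 = 0.2244
  Item 4: 0.69 * 0.31 = 0.2139
  Item 5: 0.52 * 0.48 = 0.2496
  Item 6: 0.79 * 0.21 = 0.1659
  Item 7: 0.76 * 0.24 = 0.1824
  Item 8: 0.62 * 0.38 = 0.2356
  Item 9: 0.62 * 0.38 = 0.2356
  Item 10: 0.23 * 0.77 = 0.1771
  Item 11: 0.6 * 0.4 = 0.24
  Item 12: 0.37 * 0.63 = 0.2331
Sum(p_i * q_i) = 0.1771 + 0.2356 + 0.2244 + 0.2139 + 0.2496 + 0.1659 + 0.1824 + 0.2356 + 0.2356 + 0.1771 + 0.24 + 0.2331 = 2.5703
KR-20 = (k/(k-1)) * (1 - Sum(p_i*q_i) / Var_total)
= (12/11) * (1 - 2.5703/6.39)
= 1.0909 * 0.5978
KR-20 = 0.6521

0.6521


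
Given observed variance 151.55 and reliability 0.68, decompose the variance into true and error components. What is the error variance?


var_true = rxx * var_obs = 0.68 * 151.55 = 103.054
var_error = var_obs - var_true
var_error = 151.55 - 103.054
var_error = 48.496

48.496


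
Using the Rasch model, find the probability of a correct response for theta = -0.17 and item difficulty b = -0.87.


theta - b = -0.17 - -0.87 = 0.7
exp(-(theta - b)) = exp(-0.7) = 0.4966
P = 1 / (1 + 0.4966)
P = 0.6682

0.6682


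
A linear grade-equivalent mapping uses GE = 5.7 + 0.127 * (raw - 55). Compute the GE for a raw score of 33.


raw - median = 33 - 55 = -22
slope * diff = 0.127 * -22 = -2.794
GE = 5.7 + -2.794
GE = 2.906

2.906


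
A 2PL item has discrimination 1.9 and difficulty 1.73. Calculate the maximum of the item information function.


For 2PL, max info at theta = b = 1.73
I_max = a^2 / 4 = 1.9^2 / 4
= 3.61 / 4
I_max = 0.9025

0.9025


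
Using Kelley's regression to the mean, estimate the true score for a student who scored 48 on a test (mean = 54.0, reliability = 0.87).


T_est = rxx * X + (1 - rxx) * mean
T_est = 0.87 * 48 + 0.13 * 54.0
T_est = 41.76 + 7.02
T_est = 48.78

48.78


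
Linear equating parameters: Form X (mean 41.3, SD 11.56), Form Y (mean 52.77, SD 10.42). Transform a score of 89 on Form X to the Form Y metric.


slope = SD_Y / SD_X = 10.42 / 11.56 ~ 0.9014
intercept = mean_Y - slope * mean_X = 52.77 - (10.42 / 11.56) * 41.3 ~ 15.5428
Y = slope * X + intercept. To avoid rounding drift from the rounded slope/intercept, evaluate the equivalent form Y = mean_Y + SD_Y * (X - mean_X) / SD_X at full precision:
Y = 52.77 + 10.42 * (89 - 41.3) / 11.56
Y = 52.77 + 10.42 * 47.7 / 11.56
Y = 52.77 + 497.034 / 11.56
Y = 52.77 + 42.996
Y = 95.766

95.766


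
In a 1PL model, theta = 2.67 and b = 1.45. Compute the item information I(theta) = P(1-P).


P = 1/(1+exp(-(2.67-1.45))) = 0.7721
I = P*(1-P) = 0.7721 * 0.2279
I = 0.176

0.176


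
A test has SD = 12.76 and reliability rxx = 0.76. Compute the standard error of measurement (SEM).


SEM = SD * sqrt(1 - rxx)
SEM = 12.76 * sqrt(1 - 0.76)
SEM = 12.76 * sqrt(0.24) = 12.76 * 0.489898
SEM = 6.2511

6.2511


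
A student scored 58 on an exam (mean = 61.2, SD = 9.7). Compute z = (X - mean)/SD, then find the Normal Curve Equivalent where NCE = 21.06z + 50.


z = (X - mean) / SD = (58 - 61.2) / 9.7
z = -3.2 / 9.7
z = -0.3299
NCE = NCE = 21.06z + 50
Carry z at full precision (z = -3.2 / 9.7) into the conversion:
NCE = 21.06 * (-3.2 / 9.7) + 50 = -67.392 / 9.7 + 50
NCE = -6.9476 + 50
NCE = 43.0524

43.0524


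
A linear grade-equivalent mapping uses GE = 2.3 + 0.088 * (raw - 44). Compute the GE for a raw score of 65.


raw - median = 65 - 44 = 21
slope * diff = 0.088 * 21 = 1.848
GE = 2.3 + 1.848
GE = 4.148

4.148


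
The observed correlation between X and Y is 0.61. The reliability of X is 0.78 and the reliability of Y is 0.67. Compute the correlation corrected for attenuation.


r_corrected = rxy / sqrt(rxx * ryy)
= 0.61 / sqrt(0.78 * 0.67)
= 0.61 / sqrt(0.5226)
= 0.61 / 0.722911
r_corrected = 0.8438

0.8438


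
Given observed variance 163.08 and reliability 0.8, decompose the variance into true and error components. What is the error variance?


var_true = rxx * var_obs = 0.8 * 163.08 = 130.464
var_error = var_obs - var_true
var_error = 163.08 - 130.464
var_error = 32.616

32.616


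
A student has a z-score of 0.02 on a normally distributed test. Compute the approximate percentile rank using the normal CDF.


CDF(z) = 0.5 * (1 + erf(z/sqrt(2)))
erf(0.0141) = 0.016
CDF = 0.508
Percentile rank = 0.508 * 100 = 50.8

50.8


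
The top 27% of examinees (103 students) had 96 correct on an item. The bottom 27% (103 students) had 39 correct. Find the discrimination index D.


p_upper = 96/103 = 0.932
p_lower = 39/103 = 0.3786
D = 0.932 - 0.3786 = 0.5534

0.5534


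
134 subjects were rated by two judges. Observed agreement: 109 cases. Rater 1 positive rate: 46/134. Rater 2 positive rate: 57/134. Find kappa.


P_o = 109/134 = 0.813433
P_e = (46*57 + 88*77) / 17956 = 0.523391
kappa = (P_o - P_e) / (1 - P_e)
kappa = (0.813433 - 0.523391) / (1 - 0.523391)
kappa = 0.6086

0.6086


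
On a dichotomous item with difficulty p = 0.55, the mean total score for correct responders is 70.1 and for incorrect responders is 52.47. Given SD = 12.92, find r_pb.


q = 1 - p = 0.45
rpb = ((M1 - M0) / SD) * sqrt(p * q)
rpb = ((70.1 - 52.47) / 12.92) * sqrt(0.55 * 0.45)
rpb = 0.6789

0.6789


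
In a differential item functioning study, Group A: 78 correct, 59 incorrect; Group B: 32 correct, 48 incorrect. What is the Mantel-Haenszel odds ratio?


Odds_A = 78/59 = 1.322
Odds_B = 32/48 = 0.6667
OR = Odds_A / Odds_B = 1.322 / 0.6667
Exactly, OR = (78 * 48) / (59 * 32) = 3744 / 1888
OR = 1.9831

1.9831


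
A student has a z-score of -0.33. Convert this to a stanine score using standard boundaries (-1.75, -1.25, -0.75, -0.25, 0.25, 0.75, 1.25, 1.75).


Stanine boundaries: [-1.75, -1.25, -0.75, -0.25, 0.25, 0.75, 1.25, 1.75]
z = -0.33
Check each boundary:
  z >= -1.75 -> could be stanine 2
  z >= -1.25 -> could be stanine 3
  z >= -0.75 -> could be stanine 4
  z < -0.25
  z < 0.25
  z < 0.75
  z < 1.25
  z < 1.75
Highest qualifying boundary gives stanine = 4

4


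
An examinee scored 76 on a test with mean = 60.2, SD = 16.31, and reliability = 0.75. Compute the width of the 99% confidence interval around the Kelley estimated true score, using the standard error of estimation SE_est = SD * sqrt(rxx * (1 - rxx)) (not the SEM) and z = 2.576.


True score estimate = 0.75*76 + 0.25*60.2 = 72.05
SE_est = SD * sqrt(rxx * (1 - rxx)) = 16.31 * sqrt(0.75 * 0.25) = 16.31 * sqrt(0.1875) = 7.062437
CI = T_est +/- z * SE_est, so width = 2 * z * SE_est = 2 * 2.576 * 7.062437
Width = 36.3857

36.3857


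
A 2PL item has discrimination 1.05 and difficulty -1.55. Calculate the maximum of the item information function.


For 2PL, max info at theta = b = -1.55
I_max = a^2 / 4 = 1.05^2 / 4
= 1.1025 / 4
I_max = 0.2756

0.2756


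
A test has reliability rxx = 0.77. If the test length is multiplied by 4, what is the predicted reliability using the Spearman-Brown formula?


r_new = (n * rxx) / (1 + (n-1) * rxx)
r_new = (4 * 0.77) / (1 + 3 * 0.77)
r_new = 3.08 / 3.31
r_new = 0.9305

0.9305


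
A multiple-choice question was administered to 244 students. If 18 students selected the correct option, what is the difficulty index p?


Item difficulty p = number correct / total examinees
p = 18 / 244
p = 0.0738

0.0738


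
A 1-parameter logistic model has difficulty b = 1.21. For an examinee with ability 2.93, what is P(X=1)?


theta - b = 2.93 - 1.21 = 1.72
exp(-(theta - b)) = exp(-1.72) = 0.1791
P = 1 / (1 + 0.1791)
P = 0.8481

0.8481


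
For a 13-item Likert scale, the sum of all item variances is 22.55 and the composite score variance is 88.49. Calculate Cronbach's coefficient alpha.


alpha = (k/(k-1)) * (1 - sum(si^2)/s_total^2)
= (13/12) * (1 - 22.55/88.49)
alpha = 0.8073

0.8073


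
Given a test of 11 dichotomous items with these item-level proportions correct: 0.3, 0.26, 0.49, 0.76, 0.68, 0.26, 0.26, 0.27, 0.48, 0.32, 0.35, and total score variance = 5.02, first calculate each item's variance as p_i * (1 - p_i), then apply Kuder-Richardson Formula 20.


For each item, compute p_i * q_i:
  Item 1: 0.3 * 0.7 = 0.21
  Item 2: 0.26 * 0.74 = 0.1924
  Item 3: 0.49 * 0.51 = 0.2499
  Item 4: 0.76 * 0.24 = 0.1824
  Item 5: 0.68 * 0.32 = 0.2176
  Item 6: 0.26 * 0.74 = 0.1924
  Item 7: 0.26 * 0.74 = 0.1924
  Item 8: 0.27 * 0.73 = 0.1971
  Item 9: 0.48 * 0.52 = 0.2496
  Item 10: 0.32 * 0.68 = 0.2176
  Item 11: 0.35 * 0.65 = 0.2275
Sum(p_i * q_i) = 0.21 + 0.1924 + 0.2499 + 0.1824 + 0.2176 + 0.1924 + 0.1924 + 0.1971 + 0.2496 + 0.2176 + 0.2275 = 2.3289
KR-20 = (k/(k-1)) * (1 - Sum(p_i*q_i) / Var_total)
= (11/10) * (1 - 2.3289/5.02)
= 1.1 * 0.5361
KR-20 = 0.5897

0.5897


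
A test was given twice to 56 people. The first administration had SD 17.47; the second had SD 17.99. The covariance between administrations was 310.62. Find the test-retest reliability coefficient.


r = cov(X,Y) / (SD_X * SD_Y)
r = 310.62 / (17.47 * 17.99)
r = 310.62 / 314.2853
r = 0.9883

0.9883


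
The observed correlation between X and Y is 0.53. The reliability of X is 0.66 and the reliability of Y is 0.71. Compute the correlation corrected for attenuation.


r_corrected = rxy / sqrt(rxx * ryy)
= 0.53 / sqrt(0.66 * 0.71)
= 0.53 / sqrt(0.4686)
= 0.53 / 0.684544
r_corrected = 0.7742

0.7742


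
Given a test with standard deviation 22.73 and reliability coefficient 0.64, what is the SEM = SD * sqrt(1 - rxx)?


SEM = SD * sqrt(1 - rxx)
SEM = 22.73 * sqrt(1 - 0.64)
SEM = 22.73 * sqrt(0.36) = 22.73 * 0.6
SEM = 13.638

13.638


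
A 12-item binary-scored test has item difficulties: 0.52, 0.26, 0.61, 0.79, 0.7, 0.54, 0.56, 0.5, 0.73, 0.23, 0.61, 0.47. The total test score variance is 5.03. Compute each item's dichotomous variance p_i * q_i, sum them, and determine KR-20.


For each item, compute p_i * q_i:
  Item 1: 0.52 * 0.48 = 0.2496
  Item 2: 0.26 * 0.74 = 0.1924
  Item 3: 0.61 * 0.39 = 0.2379
  Item 4: 0.79 * 0.21 = 0.1659
  Item 5: 0.7 * 0.3 = 0.21
  Item 6: 0.54 * 0.46 = 0.2484
  Item 7: 0.56 * 0.44 = 0.2464
  Item 8: 0.5 * 0.5 = 0.25
  Item 9: 0.73 * 0.27 = 0.1971
  Item 10: 0.23 * 0.77 = 0.1771
  Item 11: 0.61 * 0.39 = 0.2379
  Item 12: 0.47 * 0.53 = 0.2491
Sum(p_i * q_i) = 0.2496 + 0.1924 + 0.2379 + 0.1659 + 0.21 + 0.2484 + 0.2464 + 0.25 + 0.1971 + 0.1771 + 0.2379 + 0.2491 = 2.6618
KR-20 = (k/(k-1)) * (1 - Sum(p_i*q_i) / Var_total)
= (12/11) * (1 - 2.6618/5.03)
= 1.0909 * 0.4708
KR-20 = 0.5136

0.5136


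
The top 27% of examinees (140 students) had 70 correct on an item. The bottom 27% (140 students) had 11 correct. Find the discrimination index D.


p_upper = 70/140 = 0.5
p_lower = 11/140 = 0.0786
D = 0.5 - 0.0786 = 0.4214

0.4214


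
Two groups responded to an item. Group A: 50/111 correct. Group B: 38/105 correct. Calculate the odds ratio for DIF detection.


Odds_A = 50/61 = 0.8197
Odds_B = 38/67 = 0.5672
OR = Odds_A / Odds_B = 0.8197 / 0.5672
Exactly, OR = (50 * 67) / (61 * 38) = 3350 / 2318
OR = 1.4452

1.4452


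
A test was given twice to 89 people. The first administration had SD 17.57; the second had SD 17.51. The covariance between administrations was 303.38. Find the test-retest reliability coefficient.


r = cov(X,Y) / (SD_X * SD_Y)
r = 303.38 / (17.57 * 17.51)
r = 303.38 / 307.6507
r = 0.9861

0.9861


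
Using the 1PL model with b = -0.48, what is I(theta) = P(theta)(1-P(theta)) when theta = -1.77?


P = 1/(1+exp(-(-1.77--0.48))) = 0.2159
I = P*(1-P) = 0.2159 * 0.7841
I = 0.1693

0.1693


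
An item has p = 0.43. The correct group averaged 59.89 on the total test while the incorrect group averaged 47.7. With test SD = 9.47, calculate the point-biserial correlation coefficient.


q = 1 - p = 0.57
rpb = ((M1 - M0) / SD) * sqrt(p * q)
rpb = ((59.89 - 47.7) / 9.47) * sqrt(0.43 * 0.57)
rpb = 0.6373

0.6373


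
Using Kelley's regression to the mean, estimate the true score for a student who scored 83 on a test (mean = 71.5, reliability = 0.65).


T_est = rxx * X + (1 - rxx) * mean
T_est = 0.65 * 83 + 0.35 * 71.5
T_est = 53.95 + 25.025
T_est = 78.975

78.975


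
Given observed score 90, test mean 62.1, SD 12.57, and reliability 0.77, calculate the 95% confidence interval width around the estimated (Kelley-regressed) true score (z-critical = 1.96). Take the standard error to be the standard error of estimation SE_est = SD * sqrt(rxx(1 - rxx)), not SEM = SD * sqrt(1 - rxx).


True score estimate = 0.77*90 + 0.23*62.1 = 83.583
SE_est = SD * sqrt(rxx * (1 - rxx)) = 12.57 * sqrt(0.77 * 0.23) = 12.57 * sqrt(0.1771) = 5.289865
CI = T_est +/- z * SE_est, so width = 2 * z * SE_est = 2 * 1.96 * 5.289865
Width = 20.7363

20.7363


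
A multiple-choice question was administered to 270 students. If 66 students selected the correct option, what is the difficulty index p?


Item difficulty p = number correct / total examinees
p = 66 / 270
p = 0.2444

0.2444


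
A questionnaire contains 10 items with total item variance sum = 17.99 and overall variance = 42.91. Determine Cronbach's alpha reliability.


alpha = (k/(k-1)) * (1 - sum(si^2)/s_total^2)
= (10/9) * (1 - 17.99/42.91)
alpha = 0.6453

0.6453


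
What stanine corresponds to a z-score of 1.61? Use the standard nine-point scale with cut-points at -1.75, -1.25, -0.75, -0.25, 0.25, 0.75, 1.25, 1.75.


Stanine boundaries: [-1.75, -1.25, -0.75, -0.25, 0.25, 0.75, 1.25, 1.75]
z = 1.61
Check each boundary:
  z >= -1.75 -> could be stanine 2
  z >= -1.25 -> could be stanine 3
  z >= -0.75 -> could be stanine 4
  z >= -0.25 -> could be stanine 5
  z >= 0.25 -> could be stanine 6
  z >= 0.75 -> could be stanine 7
  z >= 1.25 -> could be stanine 8
  z < 1.75
Highest qualifying boundary gives stanine = 8

8


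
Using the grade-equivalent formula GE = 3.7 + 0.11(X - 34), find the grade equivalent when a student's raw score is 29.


raw - median = 29 - 34 = -5
slope * diff = 0.11 * -5 = -0.55
GE = 3.7 + -0.55
GE = 3.15

3.15


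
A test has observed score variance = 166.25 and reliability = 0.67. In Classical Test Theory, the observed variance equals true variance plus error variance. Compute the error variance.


var_true = rxx * var_obs = 0.67 * 166.25 = 111.3875
var_error = var_obs - var_true
var_error = 166.25 - 111.3875
var_error = 54.8625

54.8625


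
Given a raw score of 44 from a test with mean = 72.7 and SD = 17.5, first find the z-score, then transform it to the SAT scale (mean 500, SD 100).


z = (X - mean) / SD = (44 - 72.7) / 17.5
z = -28.7 / 17.5
z = -1.64
SAT-scale = SAT = 500 + 100z
Carry z at full precision (z = -28.7 / 17.5) into the conversion:
SAT-scale = 500 + 100 * (-28.7 / 17.5) = 500 + -2870 / 17.5
SAT-scale = 500 + -164.0
SAT-scale = 336.0

336.0


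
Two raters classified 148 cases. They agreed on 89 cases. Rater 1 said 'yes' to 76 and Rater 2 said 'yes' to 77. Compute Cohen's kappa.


P_o = 89/148 = 0.601351
P_e = (76*77 + 72*71) / 21904 = 0.500548
kappa = (P_o - P_e) / (1 - P_e)
kappa = (0.601351 - 0.500548) / (1 - 0.500548)
kappa = 0.2018

0.2018


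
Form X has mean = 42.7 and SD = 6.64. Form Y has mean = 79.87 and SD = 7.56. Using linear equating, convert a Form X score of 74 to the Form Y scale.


slope = SD_Y / SD_X = 7.56 / 6.64 ~ 1.1386
intercept = mean_Y - slope * mean_X = 79.87 - (7.56 / 6.64) * 42.7 ~ 31.2537
Y = slope * X + intercept. To avoid rounding drift from the rounded slope/intercept, evaluate the equivalent form Y = mean_Y + SD_Y * (X - mean_X) / SD_X at full precision:
Y = 79.87 + 7.56 * (74 - 42.7) / 6.64
Y = 79.87 + 7.56 * 31.3 / 6.64
Y = 79.87 + 236.628 / 6.64
Y = 79.87 + 35.6367
Y = 115.5067

115.5067


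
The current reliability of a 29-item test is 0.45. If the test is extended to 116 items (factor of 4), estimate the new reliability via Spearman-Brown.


r_new = (n * rxx) / (1 + (n-1) * rxx)
r_new = (4 * 0.45) / (1 + 3 * 0.45)
r_new = 1.8 / 2.35
r_new = 0.766

0.766


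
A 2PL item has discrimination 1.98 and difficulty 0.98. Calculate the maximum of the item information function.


For 2PL, max info at theta = b = 0.98
I_max = a^2 / 4 = 1.98^2 / 4
= 3.9204 / 4
I_max = 0.9801

0.9801


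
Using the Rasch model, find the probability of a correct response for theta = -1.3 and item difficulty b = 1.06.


theta - b = -1.3 - 1.06 = -2.36
exp(-(theta - b)) = exp(2.36) = 10.591
P = 1 / (1 + 10.591)
P = 0.0863

0.0863


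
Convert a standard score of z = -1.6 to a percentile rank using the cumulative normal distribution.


CDF(z) = 0.5 * (1 + erf(z/sqrt(2)))
erf(-1.1314) = -0.8904
CDF = 0.0548
Percentile rank = 0.0548 * 100 = 5.48

5.48


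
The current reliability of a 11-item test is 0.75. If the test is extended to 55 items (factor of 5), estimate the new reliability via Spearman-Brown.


r_new = (n * rxx) / (1 + (n-1) * rxx)
r_new = (5 * 0.75) / (1 + 4 * 0.75)
r_new = 3.75 / 4.0
r_new = 0.9375

0.9375


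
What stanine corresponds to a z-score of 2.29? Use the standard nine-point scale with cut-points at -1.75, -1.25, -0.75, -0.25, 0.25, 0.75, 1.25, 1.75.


Stanine boundaries: [-1.75, -1.25, -0.75, -0.25, 0.25, 0.75, 1.25, 1.75]
z = 2.29
Check each boundary:
  z >= -1.75 -> could be stanine 2
  z >= -1.25 -> could be stanine 3
  z >= -0.75 -> could be stanine 4
  z >= -0.25 -> could be stanine 5
  z >= 0.25 -> could be stanine 6
  z >= 0.75 -> could be stanine 7
  z >= 1.25 -> could be stanine 8
  z >= 1.75 -> could be stanine 9
Highest qualifying boundary gives stanine = 9

9


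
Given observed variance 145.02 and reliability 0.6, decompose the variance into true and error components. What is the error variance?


var_true = rxx * var_obs = 0.6 * 145.02 = 87.012
var_error = var_obs - var_true
var_error = 145.02 - 87.012
var_error = 58.008

58.008


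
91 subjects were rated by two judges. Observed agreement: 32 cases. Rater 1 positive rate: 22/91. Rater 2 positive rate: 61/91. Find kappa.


P_o = 32/91 = 0.351648
P_e = (22*61 + 69*30) / 8281 = 0.412028
kappa = (P_o - P_e) / (1 - P_e)
kappa = (0.351648 - 0.412028) / (1 - 0.412028)
kappa = -0.1027

-0.1027


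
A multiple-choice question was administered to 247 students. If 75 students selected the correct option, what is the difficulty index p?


Item difficulty p = number correct / total examinees
p = 75 / 247
p = 0.3036

0.3036


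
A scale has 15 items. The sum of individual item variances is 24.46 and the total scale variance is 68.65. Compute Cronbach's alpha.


alpha = (k/(k-1)) * (1 - sum(si^2)/s_total^2)
= (15/14) * (1 - 24.46/68.65)
alpha = 0.6897

0.6897


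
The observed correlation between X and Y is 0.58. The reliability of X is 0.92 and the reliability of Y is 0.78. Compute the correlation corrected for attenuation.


r_corrected = rxy / sqrt(rxx * ryy)
= 0.58 / sqrt(0.92 * 0.78)
= 0.58 / sqrt(0.7176)
= 0.58 / 0.847113
r_corrected = 0.6847

0.6847


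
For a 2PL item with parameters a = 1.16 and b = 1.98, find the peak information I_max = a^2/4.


For 2PL, max info at theta = b = 1.98
I_max = a^2 / 4 = 1.16^2 / 4
= 1.3456 / 4
I_max = 0.3364

0.3364


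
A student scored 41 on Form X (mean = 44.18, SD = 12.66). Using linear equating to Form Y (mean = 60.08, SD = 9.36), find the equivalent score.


slope = SD_Y / SD_X = 9.36 / 12.66 ~ 0.7393
intercept = mean_Y - slope * mean_X = 60.08 - (9.36 / 12.66) * 44.18 ~ 27.4161
Y = slope * X + intercept. To avoid rounding drift from the rounded slope/intercept, evaluate the equivalent form Y = mean_Y + SD_Y * (X - mean_X) / SD_X at full precision:
Y = 60.08 + 9.36 * (41 - 44.18) / 12.66
Y = 60.08 - 9.36 * 3.18 / 12.66
Y = 60.08 - 29.7648 / 12.66
Y = 60.08 - 2.3511
Y = 57.7289

57.7289


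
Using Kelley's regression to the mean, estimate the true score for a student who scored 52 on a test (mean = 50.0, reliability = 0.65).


T_est = rxx * X + (1 - rxx) * mean
T_est = 0.65 * 52 + 0.35 * 50.0
T_est = 33.8 + 17.5
T_est = 51.3

51.3


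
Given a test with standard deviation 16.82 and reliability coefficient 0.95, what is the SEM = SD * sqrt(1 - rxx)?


SEM = SD * sqrt(1 - rxx)
SEM = 16.82 * sqrt(1 - 0.95)
SEM = 16.82 * sqrt(0.05) = 16.82 * 0.223607
SEM = 3.7611

3.7611


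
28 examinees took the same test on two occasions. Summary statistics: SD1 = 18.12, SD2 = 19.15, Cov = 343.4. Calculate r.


r = cov(X,Y) / (SD_X * SD_Y)
r = 343.4 / (18.12 * 19.15)
r = 343.4 / 346.998
r = 0.9896

0.9896


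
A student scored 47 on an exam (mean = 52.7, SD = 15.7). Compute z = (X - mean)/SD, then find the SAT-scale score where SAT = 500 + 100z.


z = (X - mean) / SD = (47 - 52.7) / 15.7
z = -5.7 / 15.7
z = -0.3631
SAT-scale = SAT = 500 + 100z
Carry z at full precision (z = -5.7 / 15.7) into the conversion:
SAT-scale = 500 + 100 * (-5.7 / 15.7) = 500 + -570 / 15.7
SAT-scale = 500 + -36.3057
SAT-scale = 463.6943

463.6943


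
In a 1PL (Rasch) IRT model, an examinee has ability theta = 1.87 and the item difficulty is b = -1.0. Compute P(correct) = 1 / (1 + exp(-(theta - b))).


theta - b = 1.87 - -1.0 = 2.87
exp(-(theta - b)) = exp(-2.87) = 0.0567
P = 1 / (1 + 0.0567)
P = 0.9463

0.9463


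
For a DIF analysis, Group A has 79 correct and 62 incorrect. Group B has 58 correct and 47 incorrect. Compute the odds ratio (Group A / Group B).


Odds_A = 79/62 = 1.2742
Odds_B = 58/47 = 1.234
OR = Odds_A / Odds_B = 1.2742 / 1.234
Exactly, OR = (79 * 47) / (62 * 58) = 3713 / 3596
OR = 1.0325

1.0325


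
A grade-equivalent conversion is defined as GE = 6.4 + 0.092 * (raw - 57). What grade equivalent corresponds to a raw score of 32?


raw - median = 32 - 57 = -25
slope * diff = 0.092 * -25 = -2.3
GE = 6.4 + -2.3
GE = 4.1

4.1


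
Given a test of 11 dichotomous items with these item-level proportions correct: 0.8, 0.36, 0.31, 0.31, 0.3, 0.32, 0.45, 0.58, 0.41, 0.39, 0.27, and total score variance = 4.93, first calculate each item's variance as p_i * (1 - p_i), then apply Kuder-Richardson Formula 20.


For each item, compute p_i * q_i:
  Item 1: 0.8 * 0.2 = 0.16
  Item 2: 0.36 * 0.64 = 0.2304
  Item 3: 0.31 * 0.69 = 0.2139
  Item 4: 0.31 * 0.69 = 0.2139
  Item 5: 0.3 * 0.7 = 0.21
  Item 6: 0.32 * 0.68 = 0.2176
  Item 7: 0.45 * 0.55 = 0.2475
  Item 8: 0.58 * 0.42 = 0.2436
  Item 9: 0.41 * 0.59 = 0.2419
  Item 10: 0.39 * 0.61 = 0.2379
  Item 11: 0.27 * 0.73 = 0.1971
Sum(p_i * q_i) = 0.16 + 0.2304 + 0.2139 + 0.2139 + 0.21 + 0.2176 + 0.2475 + 0.2436 + 0.2419 + 0.2379 + 0.1971 = 2.4138
KR-20 = (k/(k-1)) * (1 - Sum(p_i*q_i) / Var_total)
= (11/10) * (1 - 2.4138/4.93)
= 1.1 * 0.5104
KR-20 = 0.5614

0.5614


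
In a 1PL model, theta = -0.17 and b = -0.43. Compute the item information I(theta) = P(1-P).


P = 1/(1+exp(-(-0.17--0.43))) = 0.5646
I = P*(1-P) = 0.5646 * 0.4354
I = 0.2458

0.2458


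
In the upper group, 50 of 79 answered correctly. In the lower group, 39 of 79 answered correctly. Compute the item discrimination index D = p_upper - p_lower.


p_upper = 50/79 = 0.6329
p_lower = 39/79 = 0.4937
D = 0.6329 - 0.4937 = 0.1392

0.1392


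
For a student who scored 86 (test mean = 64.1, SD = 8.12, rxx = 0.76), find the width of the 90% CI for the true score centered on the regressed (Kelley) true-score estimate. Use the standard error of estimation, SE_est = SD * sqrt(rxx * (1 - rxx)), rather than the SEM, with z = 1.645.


True score estimate = 0.76*86 + 0.24*64.1 = 80.744
SE_est = SD * sqrt(rxx * (1 - rxx)) = 8.12 * sqrt(0.76 * 0.24) = 8.12 * sqrt(0.1824) = 3.467915
CI = T_est +/- z * SE_est, so width = 2 * z * SE_est = 2 * 1.645 * 3.467915
Width = 11.4094

11.4094


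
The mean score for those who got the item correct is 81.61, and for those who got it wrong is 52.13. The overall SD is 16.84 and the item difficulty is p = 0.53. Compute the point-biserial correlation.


q = 1 - p = 0.47
rpb = ((M1 - M0) / SD) * sqrt(p * q)
rpb = ((81.61 - 52.13) / 16.84) * sqrt(0.53 * 0.47)
rpb = 0.8737

0.8737


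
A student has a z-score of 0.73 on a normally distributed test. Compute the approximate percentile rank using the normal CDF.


CDF(z) = 0.5 * (1 + erf(z/sqrt(2)))
erf(0.5162) = 0.5346
CDF = 0.7673
Percentile rank = 0.7673 * 100 = 76.73

76.73


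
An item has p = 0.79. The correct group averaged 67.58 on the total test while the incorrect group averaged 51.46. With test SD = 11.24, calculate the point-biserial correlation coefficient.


q = 1 - p = 0.21
rpb = ((M1 - M0) / SD) * sqrt(p * q)
rpb = ((67.58 - 51.46) / 11.24) * sqrt(0.79 * 0.21)
rpb = 0.5841

0.5841


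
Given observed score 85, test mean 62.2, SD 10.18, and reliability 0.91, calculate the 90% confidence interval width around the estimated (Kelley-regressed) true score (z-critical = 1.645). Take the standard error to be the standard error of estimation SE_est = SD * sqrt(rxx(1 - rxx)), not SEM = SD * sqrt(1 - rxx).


True score estimate = 0.91*85 + 0.09*62.2 = 82.948
SE_est = SD * sqrt(rxx * (1 - rxx)) = 10.18 * sqrt(0.91 * 0.09) = 10.18 * sqrt(0.0819) = 2.91333
CI = T_est +/- z * SE_est, so width = 2 * z * SE_est = 2 * 1.645 * 2.91333
Width = 9.5849

9.5849


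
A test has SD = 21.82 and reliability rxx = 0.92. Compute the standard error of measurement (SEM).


SEM = SD * sqrt(1 - rxx)
SEM = 21.82 * sqrt(1 - 0.92)
SEM = 21.82 * sqrt(0.08) = 21.82 * 0.282843
SEM = 6.1716

6.1716


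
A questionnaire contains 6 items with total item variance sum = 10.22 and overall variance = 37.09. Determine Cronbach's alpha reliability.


alpha = (k/(k-1)) * (1 - sum(si^2)/s_total^2)
= (6/5) * (1 - 10.22/37.09)
alpha = 0.8693

0.8693


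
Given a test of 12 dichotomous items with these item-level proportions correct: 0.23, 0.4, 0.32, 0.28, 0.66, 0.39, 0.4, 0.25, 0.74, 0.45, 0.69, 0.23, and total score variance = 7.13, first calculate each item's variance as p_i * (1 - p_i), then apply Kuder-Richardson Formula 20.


For each item, compute p_i * q_i:
  Item 1: 0.23 * 0.77 = 0.1771
  Item 2: 0.4 * 0.6 = 0.24
  Item 3: 0.32 * 0.68 = 0.2176
  Item 4: 0.28 * 0.72 = 0.2016
  Item 5: 0.66 * 0.34 = 0.2244
  Item 6: 0.39 * 0.61 = 0.2379
  Item 7: 0.4 * 0.6 = 0.24
  Item 8: 0.25 * 0.75 = 0.1875
  Item 9: 0.74 * 0.26 = 0.1924
  Item 10: 0.45 * 0.55 = 0.2475
  Item 11: 0.69 * 0.31 = 0.2139
  Item 12: 0.23 * 0.77 = 0.1771
Sum(p_i * q_i) = 0.1771 + 0.24 + 0.2176 + 0.2016 + 0.2244 + 0.2379 + 0.24 + 0.1875 + 0.1924 + 0.2475 + 0.2139 + 0.1771 = 2.557
KR-20 = (k/(k-1)) * (1 - Sum(p_i*q_i) / Var_total)
= (12/11) * (1 - 2.557/7.13)
= 1.0909 * 0.6414
KR-20 = 0.6997

0.6997


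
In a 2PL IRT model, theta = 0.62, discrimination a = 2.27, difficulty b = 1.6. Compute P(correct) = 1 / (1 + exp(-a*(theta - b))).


a*(theta - b) = 2.27 * (0.62 - 1.6) = -2.2246
exp(--2.2246) = 9.2498
P = 1 / (1 + 9.2498)
P = 0.0976

0.0976


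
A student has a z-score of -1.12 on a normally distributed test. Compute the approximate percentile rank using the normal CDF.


CDF(z) = 0.5 * (1 + erf(z/sqrt(2)))
erf(-0.792) = -0.7373
CDF = 0.1314
Percentile rank = 0.1314 * 100 = 13.14

13.14


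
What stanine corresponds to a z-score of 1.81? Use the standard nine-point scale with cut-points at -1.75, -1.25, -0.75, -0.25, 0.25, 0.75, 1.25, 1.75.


Stanine boundaries: [-1.75, -1.25, -0.75, -0.25, 0.25, 0.75, 1.25, 1.75]
z = 1.81
Check each boundary:
  z >= -1.75 -> could be stanine 2
  z >= -1.25 -> could be stanine 3
  z >= -0.75 -> could be stanine 4
  z >= -0.25 -> could be stanine 5
  z >= 0.25 -> could be stanine 6
  z >= 0.75 -> could be stanine 7
  z >= 1.25 -> could be stanine 8
  z >= 1.75 -> could be stanine 9
Highest qualifying boundary gives stanine = 9

9


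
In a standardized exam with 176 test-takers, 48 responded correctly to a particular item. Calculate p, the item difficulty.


Item difficulty p = number correct / total examinees
p = 48 / 176
p = 0.2727

0.2727


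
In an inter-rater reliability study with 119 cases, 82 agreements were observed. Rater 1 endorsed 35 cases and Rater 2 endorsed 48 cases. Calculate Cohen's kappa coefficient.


P_o = 82/119 = 0.689076
P_e = (35*48 + 84*71) / 14161 = 0.539792
kappa = (P_o - P_e) / (1 - P_e)
kappa = (0.689076 - 0.539792) / (1 - 0.539792)
kappa = 0.3244

0.3244


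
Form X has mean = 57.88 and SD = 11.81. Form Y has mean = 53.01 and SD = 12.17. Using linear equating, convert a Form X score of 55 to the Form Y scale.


slope = SD_Y / SD_X = 12.17 / 11.81 ~ 1.0305
intercept = mean_Y - slope * mean_X = 53.01 - (12.17 / 11.81) * 57.88 ~ -6.6343
Y = slope * X + intercept. To avoid rounding drift from the rounded slope/intercept, evaluate the equivalent form Y = mean_Y + SD_Y * (X - mean_X) / SD_X at full precision:
Y = 53.01 + 12.17 * (55 - 57.88) / 11.81
Y = 53.01 - 12.17 * 2.88 / 11.81
Y = 53.01 - 35.0496 / 11.81
Y = 53.01 - 2.9678
Y = 50.0422

50.0422


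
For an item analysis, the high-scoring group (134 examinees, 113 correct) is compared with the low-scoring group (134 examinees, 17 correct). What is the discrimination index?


p_upper = 113/134 = 0.8433
p_lower = 17/134 = 0.1269
D = 0.8433 - 0.1269 = 0.7164

0.7164


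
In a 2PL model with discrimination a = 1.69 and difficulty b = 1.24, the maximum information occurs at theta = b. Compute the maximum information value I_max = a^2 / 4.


For 2PL, max info at theta = b = 1.24
I_max = a^2 / 4 = 1.69^2 / 4
= 2.8561 / 4
I_max = 0.714

0.714


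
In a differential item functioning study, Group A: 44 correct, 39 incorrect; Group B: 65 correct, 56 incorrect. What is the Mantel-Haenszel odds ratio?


Odds_A = 44/39 = 1.1282
Odds_B = 65/56 = 1.1607
OR = Odds_A / Odds_B = 1.1282 / 1.1607
Exactly, OR = (44 * 56) / (39 * 65) = 2464 / 2535
OR = 0.972

0.972


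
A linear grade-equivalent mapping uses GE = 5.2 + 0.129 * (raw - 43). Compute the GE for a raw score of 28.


raw - median = 28 - 43 = -15
slope * diff = 0.129 * -15 = -1.935
GE = 5.2 + -1.935
GE = 3.265

3.265


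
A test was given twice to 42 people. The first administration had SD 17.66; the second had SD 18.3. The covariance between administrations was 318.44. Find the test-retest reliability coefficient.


r = cov(X,Y) / (SD_X * SD_Y)
r = 318.44 / (17.66 * 18.3)
r = 318.44 / 323.178
r = 0.9853

0.9853


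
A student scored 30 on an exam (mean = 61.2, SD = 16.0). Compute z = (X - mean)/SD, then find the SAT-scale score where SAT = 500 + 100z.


z = (X - mean) / SD = (30 - 61.2) / 16.0
z = -31.2 / 16.0
z = -1.95
SAT-scale = SAT = 500 + 100z
Carry z at full precision (z = -31.2 / 16.0) into the conversion:
SAT-scale = 500 + 100 * (-31.2 / 16.0) = 500 + -3120 / 16.0
SAT-scale = 500 + -195.0
SAT-scale = 305.0

305.0


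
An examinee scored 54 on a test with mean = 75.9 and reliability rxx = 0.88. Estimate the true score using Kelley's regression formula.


T_est = rxx * X + (1 - rxx) * mean
T_est = 0.88 * 54 + 0.12 * 75.9
T_est = 47.52 + 9.108
T_est = 56.628

56.628


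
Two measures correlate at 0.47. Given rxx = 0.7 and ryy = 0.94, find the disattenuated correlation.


r_corrected = rxy / sqrt(rxx * ryy)
= 0.47 / sqrt(0.7 * 0.94)
= 0.47 / sqrt(0.658)
= 0.47 / 0.811172
r_corrected = 0.5794

0.5794


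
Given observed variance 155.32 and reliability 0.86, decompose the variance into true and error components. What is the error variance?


var_true = rxx * var_obs = 0.86 * 155.32 = 133.5752
var_error = var_obs - var_true
var_error = 155.32 - 133.5752
var_error = 21.7448

21.7448


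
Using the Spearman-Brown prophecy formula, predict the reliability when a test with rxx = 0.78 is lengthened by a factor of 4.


r_new = (n * rxx) / (1 + (n-1) * rxx)
r_new = (4 * 0.78) / (1 + 3 * 0.78)
r_new = 3.12 / 3.34
r_new = 0.9341

0.9341


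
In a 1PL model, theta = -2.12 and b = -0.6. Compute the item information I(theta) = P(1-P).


P = 1/(1+exp(-(-2.12--0.6))) = 0.1795
I = P*(1-P) = 0.1795 * 0.8205
I = 0.1473

0.1473


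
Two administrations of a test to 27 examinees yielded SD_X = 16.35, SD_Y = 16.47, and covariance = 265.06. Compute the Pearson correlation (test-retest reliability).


r = cov(X,Y) / (SD_X * SD_Y)
r = 265.06 / (16.35 * 16.47)
r = 265.06 / 269.2845
r = 0.9843

0.9843
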